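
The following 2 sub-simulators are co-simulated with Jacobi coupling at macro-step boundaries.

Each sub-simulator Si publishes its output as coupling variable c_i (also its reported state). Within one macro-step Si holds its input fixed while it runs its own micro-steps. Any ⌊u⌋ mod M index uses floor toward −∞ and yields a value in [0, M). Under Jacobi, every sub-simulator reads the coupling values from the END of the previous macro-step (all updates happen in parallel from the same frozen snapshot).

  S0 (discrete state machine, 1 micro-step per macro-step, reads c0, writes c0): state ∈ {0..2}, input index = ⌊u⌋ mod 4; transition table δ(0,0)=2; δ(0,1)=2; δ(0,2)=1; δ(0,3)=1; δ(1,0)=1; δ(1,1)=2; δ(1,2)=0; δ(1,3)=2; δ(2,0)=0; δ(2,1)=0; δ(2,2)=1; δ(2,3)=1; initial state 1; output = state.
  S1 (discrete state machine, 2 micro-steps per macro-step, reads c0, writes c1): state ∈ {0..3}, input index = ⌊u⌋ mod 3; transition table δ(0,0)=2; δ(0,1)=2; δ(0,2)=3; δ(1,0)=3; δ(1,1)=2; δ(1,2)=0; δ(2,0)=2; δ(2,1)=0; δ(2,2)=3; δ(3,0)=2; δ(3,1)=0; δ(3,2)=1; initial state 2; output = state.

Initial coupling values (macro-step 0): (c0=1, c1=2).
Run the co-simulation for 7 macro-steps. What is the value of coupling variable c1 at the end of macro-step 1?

macro 1: S0 reads c0=1 → after 1×micro: 2; S1 reads c0=1 → after 2×micro: 2 ⇒ (c0=2, c1=2)
macro 2: S0 reads c0=2 → after 1×micro: 1; S1 reads c0=2 → after 2×micro: 1 ⇒ (c0=1, c1=1)
macro 3: S0 reads c0=1 → after 1×micro: 2; S1 reads c0=1 → after 2×micro: 0 ⇒ (c0=2, c1=0)
macro 4: S0 reads c0=2 → after 1×micro: 1; S1 reads c0=2 → after 2×micro: 1 ⇒ (c0=1, c1=1)
macro 5: S0 reads c0=1 → after 1×micro: 2; S1 reads c0=1 → after 2×micro: 0 ⇒ (c0=2, c1=0)
macro 6: S0 reads c0=2 → after 1×micro: 1; S1 reads c0=2 → after 2×micro: 1 ⇒ (c0=1, c1=1)
macro 7: S0 reads c0=1 → after 1×micro: 2; S1 reads c0=1 → after 2×micro: 0 ⇒ (c0=2, c1=0)

c1 at macro-step 1 = 2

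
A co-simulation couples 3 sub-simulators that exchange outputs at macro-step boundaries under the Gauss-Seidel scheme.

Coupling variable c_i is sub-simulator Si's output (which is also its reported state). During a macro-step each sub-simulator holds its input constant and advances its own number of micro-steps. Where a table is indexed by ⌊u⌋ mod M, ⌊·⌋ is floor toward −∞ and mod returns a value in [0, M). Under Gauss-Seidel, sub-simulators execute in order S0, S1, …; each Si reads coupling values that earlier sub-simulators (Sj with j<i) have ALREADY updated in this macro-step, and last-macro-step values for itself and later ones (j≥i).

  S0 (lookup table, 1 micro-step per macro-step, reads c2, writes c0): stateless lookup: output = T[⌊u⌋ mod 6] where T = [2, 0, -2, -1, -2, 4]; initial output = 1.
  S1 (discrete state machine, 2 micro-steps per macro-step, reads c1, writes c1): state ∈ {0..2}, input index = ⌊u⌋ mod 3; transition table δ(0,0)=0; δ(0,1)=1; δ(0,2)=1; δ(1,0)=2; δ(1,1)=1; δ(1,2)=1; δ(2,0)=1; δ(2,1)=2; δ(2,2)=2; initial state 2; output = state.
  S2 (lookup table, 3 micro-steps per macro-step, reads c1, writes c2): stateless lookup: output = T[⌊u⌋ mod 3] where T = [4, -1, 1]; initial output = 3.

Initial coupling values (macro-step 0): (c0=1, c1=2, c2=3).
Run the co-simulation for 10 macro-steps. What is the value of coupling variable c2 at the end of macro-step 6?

c2 at macro-step 6 = 1

macro 1: S0 reads c2=3 → after 1×micro: -1; S1 reads c1=2 → after 2×micro: 2; S2 reads c1=2 → after 3×micro: 1 ⇒ (c0=-1, c1=2, c2=1)
macro 2: S0 reads c2=1 → after 1×micro: 0; S1 reads c1=2 → after 2×micro: 2; S2 reads c1=2 → after 3×micro: 1 ⇒ (c0=0, c1=2, c2=1)
macro 3: S0 reads c2=1 → after 1×micro: 0; S1 reads c1=2 → after 2×micro: 2; S2 reads c1=2 → after 3×micro: 1 ⇒ (c0=0, c1=2, c2=1)
macro 4: S0 reads c2=1 → after 1×micro: 0; S1 reads c1=2 → after 2×micro: 2; S2 reads c1=2 → after 3×micro: 1 ⇒ (c0=0, c1=2, c2=1)
macro 5: S0 reads c2=1 → after 1×micro: 0; S1 reads c1=2 → after 2×micro: 2; S2 reads c1=2 → after 3×micro: 1 ⇒ (c0=0, c1=2, c2=1)
macro 6: S0 reads c2=1 → after 1×micro: 0; S1 reads c1=2 → after 2×micro: 2; S2 reads c1=2 → after 3×micro: 1 ⇒ (c0=0, c1=2, c2=1)
macro 7: S0 reads c2=1 → after 1×micro: 0; S1 reads c1=2 → after 2×micro: 2; S2 reads c1=2 → after 3×micro: 1 ⇒ (c0=0, c1=2, c2=1)
macro 8: S0 reads c2=1 → after 1×micro: 0; S1 reads c1=2 → after 2×micro: 2; S2 reads c1=2 → after 3×micro: 1 ⇒ (c0=0, c1=2, c2=1)
macro 9: S0 reads c2=1 → after 1×micro: 0; S1 reads c1=2 → after 2×micro: 2; S2 reads c1=2 → after 3×micro: 1 ⇒ (c0=0, c1=2, c2=1)
macro 10: S0 reads c2=1 → after 1×micro: 0; S1 reads c1=2 → after 2×micro: 2; S2 reads c1=2 → after 3×micro: 1 ⇒ (c0=0, c1=2, c2=1)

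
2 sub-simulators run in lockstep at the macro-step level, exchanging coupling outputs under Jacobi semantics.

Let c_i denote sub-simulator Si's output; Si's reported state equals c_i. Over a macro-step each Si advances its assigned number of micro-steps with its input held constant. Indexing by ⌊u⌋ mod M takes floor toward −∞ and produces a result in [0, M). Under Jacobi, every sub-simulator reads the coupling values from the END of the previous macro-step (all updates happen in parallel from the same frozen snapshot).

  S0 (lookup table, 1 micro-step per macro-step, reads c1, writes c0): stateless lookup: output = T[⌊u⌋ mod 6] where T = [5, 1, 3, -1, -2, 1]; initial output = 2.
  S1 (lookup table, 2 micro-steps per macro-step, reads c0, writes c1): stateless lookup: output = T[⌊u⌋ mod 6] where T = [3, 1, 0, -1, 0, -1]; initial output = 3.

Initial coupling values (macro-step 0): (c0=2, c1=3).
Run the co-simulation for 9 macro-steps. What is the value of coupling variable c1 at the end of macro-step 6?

macro 1: S0 reads c1=3 → after 1×micro: -1; S1 reads c0=2 → after 2×micro: 0 ⇒ (c0=-1, c1=0)
macro 2: S0 reads c1=0 → after 1×micro: 5; S1 reads c0=-1 → after 2×micro: -1 ⇒ (c0=5, c1=-1)
macro 3: S0 reads c1=-1 → after 1×micro: 1; S1 reads c0=5 → after 2×micro: -1 ⇒ (c0=1, c1=-1)
macro 4: S0 reads c1=-1 → after 1×micro: 1; S1 reads c0=1 → after 2×micro: 1 ⇒ (c0=1, c1=1)
macro 5: S0 reads c1=1 → after 1×micro: 1; S1 reads c0=1 → after 2×micro: 1 ⇒ (c0=1, c1=1)
macro 6: S0 reads c1=1 → after 1×micro: 1; S1 reads c0=1 → after 2×micro: 1 ⇒ (c0=1, c1=1)
macro 7: S0 reads c1=1 → after 1×micro: 1; S1 reads c0=1 → after 2×micro: 1 ⇒ (c0=1, c1=1)
macro 8: S0 reads c1=1 → after 1×micro: 1; S1 reads c0=1 → after 2×micro: 1 ⇒ (c0=1, c1=1)
macro 9: S0 reads c1=1 → after 1×micro: 1; S1 reads c0=1 → after 2×micro: 1 ⇒ (c0=1, c1=1)

c1 at macro-step 6 = 1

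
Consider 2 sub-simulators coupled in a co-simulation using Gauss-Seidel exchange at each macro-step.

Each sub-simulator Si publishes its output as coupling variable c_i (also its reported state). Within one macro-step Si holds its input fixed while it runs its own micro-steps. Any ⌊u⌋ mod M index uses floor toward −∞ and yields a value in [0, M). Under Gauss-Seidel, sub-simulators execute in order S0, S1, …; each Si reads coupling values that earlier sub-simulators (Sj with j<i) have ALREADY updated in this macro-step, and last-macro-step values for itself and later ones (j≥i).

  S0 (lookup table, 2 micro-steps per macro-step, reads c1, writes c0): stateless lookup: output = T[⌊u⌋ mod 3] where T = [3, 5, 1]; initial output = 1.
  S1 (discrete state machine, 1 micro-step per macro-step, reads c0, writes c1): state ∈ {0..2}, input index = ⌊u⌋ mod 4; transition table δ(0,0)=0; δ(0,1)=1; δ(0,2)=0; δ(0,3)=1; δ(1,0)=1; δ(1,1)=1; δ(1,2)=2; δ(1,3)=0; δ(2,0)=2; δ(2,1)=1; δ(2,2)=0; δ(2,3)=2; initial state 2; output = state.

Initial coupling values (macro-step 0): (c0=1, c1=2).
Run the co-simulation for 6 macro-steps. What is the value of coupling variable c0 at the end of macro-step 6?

macro 1: S0 reads c1=2 → after 2×micro: 1; S1 reads c0=1 → after 1×micro: 1 ⇒ (c0=1, c1=1)
macro 2: S0 reads c1=1 → after 2×micro: 5; S1 reads c0=5 → after 1×micro: 1 ⇒ (c0=5, c1=1)
macro 3: S0 reads c1=1 → after 2×micro: 5; S1 reads c0=5 → after 1×micro: 1 ⇒ (c0=5, c1=1)
macro 4: S0 reads c1=1 → after 2×micro: 5; S1 reads c0=5 → after 1×micro: 1 ⇒ (c0=5, c1=1)
macro 5: S0 reads c1=1 → after 2×micro: 5; S1 reads c0=5 → after 1×micro: 1 ⇒ (c0=5, c1=1)
macro 6: S0 reads c1=1 → after 2×micro: 5; S1 reads c0=5 → after 1×micro: 1 ⇒ (c0=5, c1=1)

c0 at macro-step 6 = 5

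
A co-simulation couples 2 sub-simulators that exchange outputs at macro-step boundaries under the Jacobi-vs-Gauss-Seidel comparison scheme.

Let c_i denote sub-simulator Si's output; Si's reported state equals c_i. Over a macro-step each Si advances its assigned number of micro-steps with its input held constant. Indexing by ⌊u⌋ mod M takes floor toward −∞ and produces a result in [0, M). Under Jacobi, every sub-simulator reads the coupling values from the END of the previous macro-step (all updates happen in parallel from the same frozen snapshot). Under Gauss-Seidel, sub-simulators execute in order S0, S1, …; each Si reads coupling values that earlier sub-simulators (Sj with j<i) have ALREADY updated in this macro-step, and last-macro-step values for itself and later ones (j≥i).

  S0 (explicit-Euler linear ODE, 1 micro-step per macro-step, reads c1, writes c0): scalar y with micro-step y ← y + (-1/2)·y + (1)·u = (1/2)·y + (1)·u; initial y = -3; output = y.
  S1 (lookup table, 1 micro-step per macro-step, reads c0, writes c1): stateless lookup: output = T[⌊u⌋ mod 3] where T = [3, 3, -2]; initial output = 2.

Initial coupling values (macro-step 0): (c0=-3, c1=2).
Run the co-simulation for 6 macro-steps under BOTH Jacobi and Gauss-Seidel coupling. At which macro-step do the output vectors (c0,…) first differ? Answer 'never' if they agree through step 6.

[Jacobi] macro 1: S0 reads c1=2 → after 1×micro: 1/2; S1 reads c0=-3 → after 1×micro: 3 ⇒ (c0=1/2, c1=3)
[Jacobi] macro 2: S0 reads c1=3 → after 1×micro: 13/4; S1 reads c0=1/2 → after 1×micro: 3 ⇒ (c0=13/4, c1=3)
[Jacobi] macro 3: S0 reads c1=3 → after 1×micro: 37/8; S1 reads c0=13/4 → after 1×micro: 3 ⇒ (c0=37/8, c1=3)
[Jacobi] macro 4: S0 reads c1=3 → after 1×micro: 85/16; S1 reads c0=37/8 → after 1×micro: 3 ⇒ (c0=85/16, c1=3)
[Jacobi] macro 5: S0 reads c1=3 → after 1×micro: 181/32; S1 reads c0=85/16 → after 1×micro: -2 ⇒ (c0=181/32, c1=-2)
[Jacobi] macro 6: S0 reads c1=-2 → after 1×micro: 53/64; S1 reads c0=181/32 → after 1×micro: -2 ⇒ (c0=53/64, c1=-2)
[Gauss-Seidel] macro 1: S0 reads c1=2 → after 1×micro: 1/2; S1 reads c0=1/2 → after 1×micro: 3 ⇒ (c0=1/2, c1=3)
[Gauss-Seidel] macro 2: S0 reads c1=3 → after 1×micro: 13/4; S1 reads c0=13/4 → after 1×micro: 3 ⇒ (c0=13/4, c1=3)
[Gauss-Seidel] macro 3: S0 reads c1=3 → after 1×micro: 37/8; S1 reads c0=37/8 → after 1×micro: 3 ⇒ (c0=37/8, c1=3)
[Gauss-Seidel] macro 4: S0 reads c1=3 → after 1×micro: 85/16; S1 reads c0=85/16 → after 1×micro: -2 ⇒ (c0=85/16, c1=-2)
[Gauss-Seidel] macro 5: S0 reads c1=-2 → after 1×micro: 21/32; S1 reads c0=21/32 → after 1×micro: 3 ⇒ (c0=21/32, c1=3)
[Gauss-Seidel] macro 6: S0 reads c1=3 → after 1×micro: 213/64; S1 reads c0=213/64 → after 1×micro: 3 ⇒ (c0=213/64, c1=3)

first divergence at macro-step: 4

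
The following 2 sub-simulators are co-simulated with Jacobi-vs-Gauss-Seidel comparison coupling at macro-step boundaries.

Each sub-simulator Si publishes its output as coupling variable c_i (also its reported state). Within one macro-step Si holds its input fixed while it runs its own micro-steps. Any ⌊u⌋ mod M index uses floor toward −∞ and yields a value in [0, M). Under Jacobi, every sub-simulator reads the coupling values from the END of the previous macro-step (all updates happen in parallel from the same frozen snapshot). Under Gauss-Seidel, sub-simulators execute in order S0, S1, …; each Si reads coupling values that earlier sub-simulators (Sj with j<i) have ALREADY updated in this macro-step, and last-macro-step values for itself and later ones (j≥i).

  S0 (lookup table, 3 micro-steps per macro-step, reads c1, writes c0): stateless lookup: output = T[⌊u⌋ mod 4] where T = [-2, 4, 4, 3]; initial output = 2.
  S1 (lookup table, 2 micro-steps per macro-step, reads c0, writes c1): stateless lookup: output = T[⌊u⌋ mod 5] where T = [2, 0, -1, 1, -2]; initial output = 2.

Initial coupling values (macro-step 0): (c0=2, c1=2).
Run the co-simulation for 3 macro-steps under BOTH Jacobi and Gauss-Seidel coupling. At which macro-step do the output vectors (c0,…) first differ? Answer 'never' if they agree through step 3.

first divergence at macro-step: 1

[Jacobi] macro 1: S0 reads c1=2 → after 3×micro: 4; S1 reads c0=2 → after 2×micro: -1 ⇒ (c0=4, c1=-1)
[Jacobi] macro 2: S0 reads c1=-1 → after 3×micro: 3; S1 reads c0=4 → after 2×micro: -2 ⇒ (c0=3, c1=-2)
[Jacobi] macro 3: S0 reads c1=-2 → after 3×micro: 4; S1 reads c0=3 → after 2×micro: 1 ⇒ (c0=4, c1=1)
[Gauss-Seidel] macro 1: S0 reads c1=2 → after 3×micro: 4; S1 reads c0=4 → after 2×micro: -2 ⇒ (c0=4, c1=-2)
[Gauss-Seidel] macro 2: S0 reads c1=-2 → after 3×micro: 4; S1 reads c0=4 → after 2×micro: -2 ⇒ (c0=4, c1=-2)
[Gauss-Seidel] macro 3: S0 reads c1=-2 → after 3×micro: 4; S1 reads c0=4 → after 2×micro: -2 ⇒ (c0=4, c1=-2)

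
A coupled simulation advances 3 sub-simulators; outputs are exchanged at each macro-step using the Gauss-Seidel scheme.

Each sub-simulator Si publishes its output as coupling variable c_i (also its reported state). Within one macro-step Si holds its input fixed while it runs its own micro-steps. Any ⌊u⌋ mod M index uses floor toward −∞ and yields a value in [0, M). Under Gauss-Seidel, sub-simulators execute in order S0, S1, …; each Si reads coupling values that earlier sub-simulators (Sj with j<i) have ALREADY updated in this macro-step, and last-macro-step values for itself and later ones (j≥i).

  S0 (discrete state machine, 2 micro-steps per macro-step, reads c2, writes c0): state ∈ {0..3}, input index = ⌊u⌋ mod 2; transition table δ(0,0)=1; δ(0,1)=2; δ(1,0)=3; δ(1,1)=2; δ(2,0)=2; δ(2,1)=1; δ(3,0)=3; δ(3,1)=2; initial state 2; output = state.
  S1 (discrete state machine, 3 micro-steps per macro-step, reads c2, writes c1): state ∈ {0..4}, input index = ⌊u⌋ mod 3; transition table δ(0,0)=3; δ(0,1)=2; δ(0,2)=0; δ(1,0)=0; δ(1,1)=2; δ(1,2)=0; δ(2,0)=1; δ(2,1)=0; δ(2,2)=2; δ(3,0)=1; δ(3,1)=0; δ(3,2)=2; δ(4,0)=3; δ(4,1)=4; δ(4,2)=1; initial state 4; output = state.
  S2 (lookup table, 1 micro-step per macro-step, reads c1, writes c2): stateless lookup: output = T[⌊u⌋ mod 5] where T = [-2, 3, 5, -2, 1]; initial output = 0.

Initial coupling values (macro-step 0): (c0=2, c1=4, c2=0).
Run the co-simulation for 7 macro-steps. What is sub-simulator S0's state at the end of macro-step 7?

macro 1: S0 reads c2=0 → after 2×micro: 2; S1 reads c2=0 → after 3×micro: 0; S2 reads c1=0 → after 1×micro: -2 ⇒ (c0=2, c1=0, c2=-2)
macro 2: S0 reads c2=-2 → after 2×micro: 2; S1 reads c2=-2 → after 3×micro: 2; S2 reads c1=2 → after 1×micro: 5 ⇒ (c0=2, c1=2, c2=5)
macro 3: S0 reads c2=5 → after 2×micro: 2; S1 reads c2=5 → after 3×micro: 2; S2 reads c1=2 → after 1×micro: 5 ⇒ (c0=2, c1=2, c2=5)
macro 4: S0 reads c2=5 → after 2×micro: 2; S1 reads c2=5 → after 3×micro: 2; S2 reads c1=2 → after 1×micro: 5 ⇒ (c0=2, c1=2, c2=5)
macro 5: S0 reads c2=5 → after 2×micro: 2; S1 reads c2=5 → after 3×micro: 2; S2 reads c1=2 → after 1×micro: 5 ⇒ (c0=2, c1=2, c2=5)
macro 6: S0 reads c2=5 → after 2×micro: 2; S1 reads c2=5 → after 3×micro: 2; S2 reads c1=2 → after 1×micro: 5 ⇒ (c0=2, c1=2, c2=5)
macro 7: S0 reads c2=5 → after 2×micro: 2; S1 reads c2=5 → after 3×micro: 2; S2 reads c1=2 → after 1×micro: 5 ⇒ (c0=2, c1=2, c2=5)

S0 state at macro-step 7 = 2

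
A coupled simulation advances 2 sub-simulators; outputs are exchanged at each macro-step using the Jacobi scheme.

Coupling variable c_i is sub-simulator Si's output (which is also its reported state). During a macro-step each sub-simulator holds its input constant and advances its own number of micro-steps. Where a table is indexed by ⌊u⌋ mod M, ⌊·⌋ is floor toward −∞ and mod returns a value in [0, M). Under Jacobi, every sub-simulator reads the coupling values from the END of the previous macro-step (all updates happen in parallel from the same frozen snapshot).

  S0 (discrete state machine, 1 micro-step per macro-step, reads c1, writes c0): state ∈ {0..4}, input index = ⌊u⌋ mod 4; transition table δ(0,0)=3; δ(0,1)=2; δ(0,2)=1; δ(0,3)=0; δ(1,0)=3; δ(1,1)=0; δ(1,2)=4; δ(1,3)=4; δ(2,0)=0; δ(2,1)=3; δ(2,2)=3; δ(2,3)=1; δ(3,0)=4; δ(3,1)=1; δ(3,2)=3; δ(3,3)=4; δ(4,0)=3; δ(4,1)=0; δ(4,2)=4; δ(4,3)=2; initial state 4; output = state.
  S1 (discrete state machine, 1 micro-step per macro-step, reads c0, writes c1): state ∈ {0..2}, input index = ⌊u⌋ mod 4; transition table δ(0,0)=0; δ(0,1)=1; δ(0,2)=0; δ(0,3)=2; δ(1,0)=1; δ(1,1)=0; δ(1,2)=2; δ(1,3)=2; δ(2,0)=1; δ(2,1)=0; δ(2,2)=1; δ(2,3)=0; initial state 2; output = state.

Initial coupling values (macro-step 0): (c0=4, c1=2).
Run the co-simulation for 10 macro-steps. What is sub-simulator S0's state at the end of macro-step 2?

S0 state at macro-step 2 = 0

macro 1: S0 reads c1=2 → after 1×micro: 4; S1 reads c0=4 → after 1×micro: 1 ⇒ (c0=4, c1=1)
macro 2: S0 reads c1=1 → after 1×micro: 0; S1 reads c0=4 → after 1×micro: 1 ⇒ (c0=0, c1=1)
macro 3: S0 reads c1=1 → after 1×micro: 2; S1 reads c0=0 → after 1×micro: 1 ⇒ (c0=2, c1=1)
macro 4: S0 reads c1=1 → after 1×micro: 3; S1 reads c0=2 → after 1×micro: 2 ⇒ (c0=3, c1=2)
macro 5: S0 reads c1=2 → after 1×micro: 3; S1 reads c0=3 → after 1×micro: 0 ⇒ (c0=3, c1=0)
macro 6: S0 reads c1=0 → after 1×micro: 4; S1 reads c0=3 → after 1×micro: 2 ⇒ (c0=4, c1=2)
macro 7: S0 reads c1=2 → after 1×micro: 4; S1 reads c0=4 → after 1×micro: 1 ⇒ (c0=4, c1=1)
macro 8: S0 reads c1=1 → after 1×micro: 0; S1 reads c0=4 → after 1×micro: 1 ⇒ (c0=0, c1=1)
macro 9: S0 reads c1=1 → after 1×micro: 2; S1 reads c0=0 → after 1×micro: 1 ⇒ (c0=2, c1=1)
macro 10: S0 reads c1=1 → after 1×micro: 3; S1 reads c0=2 → after 1×micro: 2 ⇒ (c0=3, c1=2)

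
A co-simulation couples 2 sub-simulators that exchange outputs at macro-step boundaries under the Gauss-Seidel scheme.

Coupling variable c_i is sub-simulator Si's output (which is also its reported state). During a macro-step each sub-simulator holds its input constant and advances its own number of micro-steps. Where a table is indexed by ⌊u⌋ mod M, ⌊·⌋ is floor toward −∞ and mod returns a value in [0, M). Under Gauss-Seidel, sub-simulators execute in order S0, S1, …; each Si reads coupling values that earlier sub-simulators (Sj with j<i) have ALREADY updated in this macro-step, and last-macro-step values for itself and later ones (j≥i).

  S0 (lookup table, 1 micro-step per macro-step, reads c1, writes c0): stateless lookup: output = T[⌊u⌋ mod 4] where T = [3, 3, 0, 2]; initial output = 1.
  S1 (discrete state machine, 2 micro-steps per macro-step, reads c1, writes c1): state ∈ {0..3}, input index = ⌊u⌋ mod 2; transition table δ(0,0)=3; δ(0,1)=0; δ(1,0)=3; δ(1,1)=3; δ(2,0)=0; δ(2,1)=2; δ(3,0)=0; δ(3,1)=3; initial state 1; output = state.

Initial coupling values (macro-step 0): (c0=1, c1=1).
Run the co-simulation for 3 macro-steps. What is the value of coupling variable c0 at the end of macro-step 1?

macro 1: S0 reads c1=1 → after 1×micro: 3; S1 reads c1=1 → after 2×micro: 3 ⇒ (c0=3, c1=3)
macro 2: S0 reads c1=3 → after 1×micro: 2; S1 reads c1=3 → after 2×micro: 3 ⇒ (c0=2, c1=3)
macro 3: S0 reads c1=3 → after 1×micro: 2; S1 reads c1=3 → after 2×micro: 3 ⇒ (c0=2, c1=3)

c0 at macro-step 1 = 3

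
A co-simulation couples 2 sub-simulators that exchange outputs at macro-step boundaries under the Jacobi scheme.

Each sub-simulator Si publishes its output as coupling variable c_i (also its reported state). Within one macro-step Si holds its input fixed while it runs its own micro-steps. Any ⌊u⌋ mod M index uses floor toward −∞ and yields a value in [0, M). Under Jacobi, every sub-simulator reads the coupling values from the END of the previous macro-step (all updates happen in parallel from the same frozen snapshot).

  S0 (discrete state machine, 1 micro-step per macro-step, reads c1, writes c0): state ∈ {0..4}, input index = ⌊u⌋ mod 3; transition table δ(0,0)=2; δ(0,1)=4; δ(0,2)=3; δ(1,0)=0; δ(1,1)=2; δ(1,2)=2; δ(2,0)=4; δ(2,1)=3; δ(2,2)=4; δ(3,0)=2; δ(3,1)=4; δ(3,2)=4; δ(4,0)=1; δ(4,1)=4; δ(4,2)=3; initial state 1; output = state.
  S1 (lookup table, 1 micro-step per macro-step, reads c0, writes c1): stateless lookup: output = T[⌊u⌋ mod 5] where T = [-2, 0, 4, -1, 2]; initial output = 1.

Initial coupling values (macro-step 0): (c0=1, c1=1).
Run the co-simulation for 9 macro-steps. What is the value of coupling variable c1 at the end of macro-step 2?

macro 1: S0 reads c1=1 → after 1×micro: 2; S1 reads c0=1 → after 1×micro: 0 ⇒ (c0=2, c1=0)
macro 2: S0 reads c1=0 → after 1×micro: 4; S1 reads c0=2 → after 1×micro: 4 ⇒ (c0=4, c1=4)
macro 3: S0 reads c1=4 → after 1×micro: 4; S1 reads c0=4 → after 1×micro: 2 ⇒ (c0=4, c1=2)
macro 4: S0 reads c1=2 → after 1×micro: 3; S1 reads c0=4 → after 1×micro: 2 ⇒ (c0=3, c1=2)
macro 5: S0 reads c1=2 → after 1×micro: 4; S1 reads c0=3 → after 1×micro: -1 ⇒ (c0=4, c1=-1)
macro 6: S0 reads c1=-1 → after 1×micro: 3; S1 reads c0=4 → after 1×micro: 2 ⇒ (c0=3, c1=2)
macro 7: S0 reads c1=2 → after 1×micro: 4; S1 reads c0=3 → after 1×micro: -1 ⇒ (c0=4, c1=-1)
macro 8: S0 reads c1=-1 → after 1×micro: 3; S1 reads c0=4 → after 1×micro: 2 ⇒ (c0=3, c1=2)
macro 9: S0 reads c1=2 → after 1×micro: 4; S1 reads c0=3 → after 1×micro: -1 ⇒ (c0=4, c1=-1)

c1 at macro-step 2 = 4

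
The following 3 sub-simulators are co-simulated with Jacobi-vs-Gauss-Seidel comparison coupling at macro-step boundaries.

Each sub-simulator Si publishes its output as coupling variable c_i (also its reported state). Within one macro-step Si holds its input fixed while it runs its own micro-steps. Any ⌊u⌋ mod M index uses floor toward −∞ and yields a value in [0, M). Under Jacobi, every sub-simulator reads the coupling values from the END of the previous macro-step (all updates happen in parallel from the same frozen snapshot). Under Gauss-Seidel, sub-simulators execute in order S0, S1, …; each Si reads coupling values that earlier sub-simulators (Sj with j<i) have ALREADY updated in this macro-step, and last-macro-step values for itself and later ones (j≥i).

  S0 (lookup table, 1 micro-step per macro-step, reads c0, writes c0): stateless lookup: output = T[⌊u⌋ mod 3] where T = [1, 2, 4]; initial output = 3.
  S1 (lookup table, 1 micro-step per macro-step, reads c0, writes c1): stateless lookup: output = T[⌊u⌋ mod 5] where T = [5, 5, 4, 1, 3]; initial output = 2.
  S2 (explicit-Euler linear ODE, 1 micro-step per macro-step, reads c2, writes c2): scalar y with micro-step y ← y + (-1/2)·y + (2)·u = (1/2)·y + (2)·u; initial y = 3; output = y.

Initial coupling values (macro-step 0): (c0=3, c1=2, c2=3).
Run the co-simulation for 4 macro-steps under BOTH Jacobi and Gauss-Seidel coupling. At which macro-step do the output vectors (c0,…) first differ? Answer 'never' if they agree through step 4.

first divergence at macro-step: 1

[Jacobi] macro 1: S0 reads c0=3 → after 1×micro: 1; S1 reads c0=3 → after 1×micro: 1; S2 reads c2=3 → after 1×micro: 15/2 ⇒ (c0=1, c1=1, c2=15/2)
[Jacobi] macro 2: S0 reads c0=1 → after 1×micro: 2; S1 reads c0=1 → after 1×micro: 5; S2 reads c2=15/2 → after 1×micro: 75/4 ⇒ (c0=2, c1=5, c2=75/4)
[Jacobi] macro 3: S0 reads c0=2 → after 1×micro: 4; S1 reads c0=2 → after 1×micro: 4; S2 reads c2=75/4 → after 1×micro: 375/8 ⇒ (c0=4, c1=4, c2=375/8)
[Jacobi] macro 4: S0 reads c0=4 → after 1×micro: 2; S1 reads c0=4 → after 1×micro: 3; S2 reads c2=375/8 → after 1×micro: 1875/16 ⇒ (c0=2, c1=3, c2=1875/16)
[Gauss-Seidel] macro 1: S0 reads c0=3 → after 1×micro: 1; S1 reads c0=1 → after 1×micro: 5; S2 reads c2=3 → after 1×micro: 15/2 ⇒ (c0=1, c1=5, c2=15/2)
[Gauss-Seidel] macro 2: S0 reads c0=1 → after 1×micro: 2; S1 reads c0=2 → after 1×micro: 4; S2 reads c2=15/2 → after 1×micro: 75/4 ⇒ (c0=2, c1=4, c2=75/4)
[Gauss-Seidel] macro 3: S0 reads c0=2 → after 1×micro: 4; S1 reads c0=4 → after 1×micro: 3; S2 reads c2=75/4 → after 1×micro: 375/8 ⇒ (c0=4, c1=3, c2=375/8)
[Gauss-Seidel] macro 4: S0 reads c0=4 → after 1×micro: 2; S1 reads c0=2 → after 1×micro: 4; S2 reads c2=375/8 → after 1×micro: 1875/16 ⇒ (c0=2, c1=4, c2=1875/16)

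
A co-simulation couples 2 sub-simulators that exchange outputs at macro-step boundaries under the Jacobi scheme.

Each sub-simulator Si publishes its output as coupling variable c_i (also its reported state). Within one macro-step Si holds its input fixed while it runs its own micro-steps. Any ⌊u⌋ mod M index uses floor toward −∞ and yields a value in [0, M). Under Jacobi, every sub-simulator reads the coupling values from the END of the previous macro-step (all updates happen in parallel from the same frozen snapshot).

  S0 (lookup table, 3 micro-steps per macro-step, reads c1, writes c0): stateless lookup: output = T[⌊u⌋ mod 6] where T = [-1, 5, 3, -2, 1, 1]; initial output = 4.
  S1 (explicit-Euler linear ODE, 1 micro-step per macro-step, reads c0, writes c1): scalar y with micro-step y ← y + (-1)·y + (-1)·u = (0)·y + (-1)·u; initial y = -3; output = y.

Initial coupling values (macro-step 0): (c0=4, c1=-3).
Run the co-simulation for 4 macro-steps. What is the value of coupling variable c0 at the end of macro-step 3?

c0 at macro-step 3 = 3

macro 1: S0 reads c1=-3 → after 3×micro: -2; S1 reads c0=4 → after 1×micro: -4 ⇒ (c0=-2, c1=-4)
macro 2: S0 reads c1=-4 → after 3×micro: 3; S1 reads c0=-2 → after 1×micro: 2 ⇒ (c0=3, c1=2)
macro 3: S0 reads c1=2 → after 3×micro: 3; S1 reads c0=3 → after 1×micro: -3 ⇒ (c0=3, c1=-3)
macro 4: S0 reads c1=-3 → after 3×micro: -2; S1 reads c0=3 → after 1×micro: -3 ⇒ (c0=-2, c1=-3)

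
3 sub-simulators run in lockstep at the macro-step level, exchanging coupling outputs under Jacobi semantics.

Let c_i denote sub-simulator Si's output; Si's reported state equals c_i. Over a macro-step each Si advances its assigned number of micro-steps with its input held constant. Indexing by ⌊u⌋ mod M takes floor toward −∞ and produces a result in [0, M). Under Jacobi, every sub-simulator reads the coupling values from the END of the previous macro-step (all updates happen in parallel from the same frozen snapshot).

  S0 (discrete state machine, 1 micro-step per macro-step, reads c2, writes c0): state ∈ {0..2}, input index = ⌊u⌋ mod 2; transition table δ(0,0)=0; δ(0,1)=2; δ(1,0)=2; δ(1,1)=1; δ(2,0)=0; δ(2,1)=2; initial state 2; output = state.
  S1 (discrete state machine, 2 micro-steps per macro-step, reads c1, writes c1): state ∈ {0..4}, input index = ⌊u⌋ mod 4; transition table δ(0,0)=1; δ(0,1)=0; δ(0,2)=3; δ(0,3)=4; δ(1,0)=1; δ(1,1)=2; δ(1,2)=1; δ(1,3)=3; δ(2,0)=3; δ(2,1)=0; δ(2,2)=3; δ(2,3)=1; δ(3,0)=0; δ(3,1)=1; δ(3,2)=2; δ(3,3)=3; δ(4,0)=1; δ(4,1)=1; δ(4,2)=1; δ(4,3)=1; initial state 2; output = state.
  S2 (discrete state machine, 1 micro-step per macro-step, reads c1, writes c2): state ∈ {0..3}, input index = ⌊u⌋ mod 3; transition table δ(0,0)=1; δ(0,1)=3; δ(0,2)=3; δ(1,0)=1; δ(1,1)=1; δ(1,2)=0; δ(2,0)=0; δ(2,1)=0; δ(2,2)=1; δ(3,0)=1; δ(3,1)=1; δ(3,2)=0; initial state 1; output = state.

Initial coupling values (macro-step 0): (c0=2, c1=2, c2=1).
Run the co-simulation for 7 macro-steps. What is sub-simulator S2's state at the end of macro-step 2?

S2 state at macro-step 2 = 3

macro 1: S0 reads c2=1 → after 1×micro: 2; S1 reads c1=2 → after 2×micro: 2; S2 reads c1=2 → after 1×micro: 0 ⇒ (c0=2, c1=2, c2=0)
macro 2: S0 reads c2=0 → after 1×micro: 0; S1 reads c1=2 → after 2×micro: 2; S2 reads c1=2 → after 1×micro: 3 ⇒ (c0=0, c1=2, c2=3)
macro 3: S0 reads c2=3 → after 1×micro: 2; S1 reads c1=2 → after 2×micro: 2; S2 reads c1=2 → after 1×micro: 0 ⇒ (c0=2, c1=2, c2=0)
macro 4: S0 reads c2=0 → after 1×micro: 0; S1 reads c1=2 → after 2×micro: 2; S2 reads c1=2 → after 1×micro: 3 ⇒ (c0=0, c1=2, c2=3)
macro 5: S0 reads c2=3 → after 1×micro: 2; S1 reads c1=2 → after 2×micro: 2; S2 reads c1=2 → after 1×micro: 0 ⇒ (c0=2, c1=2, c2=0)
macro 6: S0 reads c2=0 → after 1×micro: 0; S1 reads c1=2 → after 2×micro: 2; S2 reads c1=2 → after 1×micro: 3 ⇒ (c0=0, c1=2, c2=3)
macro 7: S0 reads c2=3 → after 1×micro: 2; S1 reads c1=2 → after 2×micro: 2; S2 reads c1=2 → after 1×micro: 0 ⇒ (c0=2, c1=2, c2=0)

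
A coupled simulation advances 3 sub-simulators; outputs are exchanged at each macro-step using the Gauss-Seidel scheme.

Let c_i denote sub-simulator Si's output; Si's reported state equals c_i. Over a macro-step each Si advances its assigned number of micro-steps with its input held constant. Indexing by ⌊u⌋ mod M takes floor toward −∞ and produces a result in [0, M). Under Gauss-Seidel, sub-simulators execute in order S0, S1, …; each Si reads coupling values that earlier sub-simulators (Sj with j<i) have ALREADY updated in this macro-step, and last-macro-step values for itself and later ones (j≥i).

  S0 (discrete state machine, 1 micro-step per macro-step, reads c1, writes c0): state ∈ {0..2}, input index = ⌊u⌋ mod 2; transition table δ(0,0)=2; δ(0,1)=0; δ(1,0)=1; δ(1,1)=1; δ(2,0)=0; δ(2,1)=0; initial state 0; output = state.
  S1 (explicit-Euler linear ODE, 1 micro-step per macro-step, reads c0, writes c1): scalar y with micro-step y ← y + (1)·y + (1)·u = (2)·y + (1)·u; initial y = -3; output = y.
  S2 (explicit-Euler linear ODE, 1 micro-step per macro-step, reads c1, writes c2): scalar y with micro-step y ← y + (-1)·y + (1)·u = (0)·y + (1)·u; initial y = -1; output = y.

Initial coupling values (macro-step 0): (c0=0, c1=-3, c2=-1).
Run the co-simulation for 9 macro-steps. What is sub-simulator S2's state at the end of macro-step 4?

S2 state at macro-step 4 = -38

macro 1: S0 reads c1=-3 → after 1×micro: 0; S1 reads c0=0 → after 1×micro: -6; S2 reads c1=-6 → after 1×micro: -6 ⇒ (c0=0, c1=-6, c2=-6)
macro 2: S0 reads c1=-6 → after 1×micro: 2; S1 reads c0=2 → after 1×micro: -10; S2 reads c1=-10 → after 1×micro: -10 ⇒ (c0=2, c1=-10, c2=-10)
macro 3: S0 reads c1=-10 → after 1×micro: 0; S1 reads c0=0 → after 1×micro: -20; S2 reads c1=-20 → after 1×micro: -20 ⇒ (c0=0, c1=-20, c2=-20)
macro 4: S0 reads c1=-20 → after 1×micro: 2; S1 reads c0=2 → after 1×micro: -38; S2 reads c1=-38 → after 1×micro: -38 ⇒ (c0=2, c1=-38, c2=-38)
macro 5: S0 reads c1=-38 → after 1×micro: 0; S1 reads c0=0 → after 1×micro: -76; S2 reads c1=-76 → after 1×micro: -76 ⇒ (c0=0, c1=-76, c2=-76)
macro 6: S0 reads c1=-76 → after 1×micro: 2; S1 reads c0=2 → after 1×micro: -150; S2 reads c1=-150 → after 1×micro: -150 ⇒ (c0=2, c1=-150, c2=-150)
macro 7: S0 reads c1=-150 → after 1×micro: 0; S1 reads c0=0 → after 1×micro: -300; S2 reads c1=-300 → after 1×micro: -300 ⇒ (c0=0, c1=-300, c2=-300)
macro 8: S0 reads c1=-300 → after 1×micro: 2; S1 reads c0=2 → after 1×micro: -598; S2 reads c1=-598 → after 1×micro: -598 ⇒ (c0=2, c1=-598, c2=-598)
macro 9: S0 reads c1=-598 → after 1×micro: 0; S1 reads c0=0 → after 1×micro: -1196; S2 reads c1=-1196 → after 1×micro: -1196 ⇒ (c0=0, c1=-1196, c2=-1196)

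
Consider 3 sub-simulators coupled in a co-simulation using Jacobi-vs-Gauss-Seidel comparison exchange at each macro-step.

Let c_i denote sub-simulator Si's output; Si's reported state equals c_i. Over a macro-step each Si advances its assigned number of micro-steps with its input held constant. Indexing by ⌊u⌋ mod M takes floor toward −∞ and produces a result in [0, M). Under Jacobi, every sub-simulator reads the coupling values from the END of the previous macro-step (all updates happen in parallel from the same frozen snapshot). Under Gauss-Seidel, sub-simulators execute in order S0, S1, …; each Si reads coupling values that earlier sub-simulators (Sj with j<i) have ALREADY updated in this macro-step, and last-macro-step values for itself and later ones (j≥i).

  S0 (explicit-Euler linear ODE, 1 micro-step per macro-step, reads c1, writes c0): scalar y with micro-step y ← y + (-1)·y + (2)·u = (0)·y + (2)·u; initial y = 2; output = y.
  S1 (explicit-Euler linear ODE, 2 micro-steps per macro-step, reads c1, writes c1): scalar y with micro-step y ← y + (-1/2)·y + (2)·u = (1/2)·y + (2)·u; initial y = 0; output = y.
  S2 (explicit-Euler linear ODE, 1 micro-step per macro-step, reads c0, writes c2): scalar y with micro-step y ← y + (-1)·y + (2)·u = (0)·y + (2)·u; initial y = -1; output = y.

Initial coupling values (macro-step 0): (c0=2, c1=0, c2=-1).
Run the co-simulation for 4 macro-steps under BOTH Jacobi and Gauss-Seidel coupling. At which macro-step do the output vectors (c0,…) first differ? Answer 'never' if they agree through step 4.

[Jacobi] macro 1: S0 reads c1=0 → after 1×micro: 0; S1 reads c1=0 → after 2×micro: 0; S2 reads c0=2 → after 1×micro: 4 ⇒ (c0=0, c1=0, c2=4)
[Jacobi] macro 2: S0 reads c1=0 → after 1×micro: 0; S1 reads c1=0 → after 2×micro: 0; S2 reads c0=0 → after 1×micro: 0 ⇒ (c0=0, c1=0, c2=0)
[Jacobi] macro 3: S0 reads c1=0 → after 1×micro: 0; S1 reads c1=0 → after 2×micro: 0; S2 reads c0=0 → after 1×micro: 0 ⇒ (c0=0, c1=0, c2=0)
[Jacobi] macro 4: S0 reads c1=0 → after 1×micro: 0; S1 reads c1=0 → after 2×micro: 0; S2 reads c0=0 → after 1×micro: 0 ⇒ (c0=0, c1=0, c2=0)
[Gauss-Seidel] macro 1: S0 reads c1=0 → after 1×micro: 0; S1 reads c1=0 → after 2×micro: 0; S2 reads c0=0 → after 1×micro: 0 ⇒ (c0=0, c1=0, c2=0)
[Gauss-Seidel] macro 2: S0 reads c1=0 → after 1×micro: 0; S1 reads c1=0 → after 2×micro: 0; S2 reads c0=0 → after 1×micro: 0 ⇒ (c0=0, c1=0, c2=0)
[Gauss-Seidel] macro 3: S0 reads c1=0 → after 1×micro: 0; S1 reads c1=0 → after 2×micro: 0; S2 reads c0=0 → after 1×micro: 0 ⇒ (c0=0, c1=0, c2=0)
[Gauss-Seidel] macro 4: S0 reads c1=0 → after 1×micro: 0; S1 reads c1=0 → after 2×micro: 0; S2 reads c0=0 → after 1×micro: 0 ⇒ (c0=0, c1=0, c2=0)

first divergence at macro-step: 1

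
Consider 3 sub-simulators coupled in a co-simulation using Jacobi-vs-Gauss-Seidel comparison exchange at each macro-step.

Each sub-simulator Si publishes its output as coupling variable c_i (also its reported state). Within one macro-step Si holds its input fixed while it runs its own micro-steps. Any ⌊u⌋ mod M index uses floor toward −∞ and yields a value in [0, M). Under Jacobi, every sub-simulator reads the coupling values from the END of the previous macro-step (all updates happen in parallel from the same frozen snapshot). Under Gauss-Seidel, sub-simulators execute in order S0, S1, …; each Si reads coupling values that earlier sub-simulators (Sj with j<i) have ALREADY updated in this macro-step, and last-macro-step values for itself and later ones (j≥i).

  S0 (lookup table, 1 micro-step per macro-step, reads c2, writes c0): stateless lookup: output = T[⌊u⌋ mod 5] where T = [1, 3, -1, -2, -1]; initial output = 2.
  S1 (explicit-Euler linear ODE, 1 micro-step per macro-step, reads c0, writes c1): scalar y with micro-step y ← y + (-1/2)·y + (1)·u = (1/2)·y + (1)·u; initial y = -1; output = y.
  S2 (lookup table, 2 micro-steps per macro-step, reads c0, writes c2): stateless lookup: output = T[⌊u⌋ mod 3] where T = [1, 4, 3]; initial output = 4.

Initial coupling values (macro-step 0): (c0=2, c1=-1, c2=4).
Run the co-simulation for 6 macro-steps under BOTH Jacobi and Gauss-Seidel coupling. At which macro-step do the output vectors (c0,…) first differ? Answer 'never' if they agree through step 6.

first divergence at macro-step: 1

[Jacobi] macro 1: S0 reads c2=4 → after 1×micro: -1; S1 reads c0=2 → after 1×micro: 3/2; S2 reads c0=2 → after 2×micro: 3 ⇒ (c0=-1, c1=3/2, c2=3)
[Jacobi] macro 2: S0 reads c2=3 → after 1×micro: -2; S1 reads c0=-1 → after 1×micro: -1/4; S2 reads c0=-1 → after 2×micro: 3 ⇒ (c0=-2, c1=-1/4, c2=3)
[Jacobi] macro 3: S0 reads c2=3 → after 1×micro: -2; S1 reads c0=-2 → after 1×micro: -17/8; S2 reads c0=-2 → after 2×micro: 4 ⇒ (c0=-2, c1=-17/8, c2=4)
[Jacobi] macro 4: S0 reads c2=4 → after 1×micro: -1; S1 reads c0=-2 → after 1×micro: -49/16; S2 reads c0=-2 → after 2×micro: 4 ⇒ (c0=-1, c1=-49/16, c2=4)
[Jacobi] macro 5: S0 reads c2=4 → after 1×micro: -1; S1 reads c0=-1 → after 1×micro: -81/32; S2 reads c0=-1 → after 2×micro: 3 ⇒ (c0=-1, c1=-81/32, c2=3)
[Jacobi] macro 6: S0 reads c2=3 → after 1×micro: -2; S1 reads c0=-1 → after 1×micro: -145/64; S2 reads c0=-1 → after 2×micro: 3 ⇒ (c0=-2, c1=-145/64, c2=3)
[Gauss-Seidel] macro 1: S0 reads c2=4 → after 1×micro: -1; S1 reads c0=-1 → after 1×micro: -3/2; S2 reads c0=-1 → after 2×micro: 3 ⇒ (c0=-1, c1=-3/2, c2=3)
[Gauss-Seidel] macro 2: S0 reads c2=3 → after 1×micro: -2; S1 reads c0=-2 → after 1×micro: -11/4; S2 reads c0=-2 → after 2×micro: 4 ⇒ (c0=-2, c1=-11/4, c2=4)
[Gauss-Seidel] macro 3: S0 reads c2=4 → after 1×micro: -1; S1 reads c0=-1 → after 1×micro: -19/8; S2 reads c0=-1 → after 2×micro: 3 ⇒ (c0=-1, c1=-19/8, c2=3)
[Gauss-Seidel] macro 4: S0 reads c2=3 → after 1×micro: -2; S1 reads c0=-2 → after 1×micro: -51/16; S2 reads c0=-2 → after 2×micro: 4 ⇒ (c0=-2, c1=-51/16, c2=4)
[Gauss-Seidel] macro 5: S0 reads c2=4 → after 1×micro: -1; S1 reads c0=-1 → after 1×micro: -83/32; S2 reads c0=-1 → after 2×micro: 3 ⇒ (c0=-1, c1=-83/32, c2=3)
[Gauss-Seidel] macro 6: S0 reads c2=3 → after 1×micro: -2; S1 reads c0=-2 → after 1×micro: -211/64; S2 reads c0=-2 → after 2×micro: 4 ⇒ (c0=-2, c1=-211/64, c2=4)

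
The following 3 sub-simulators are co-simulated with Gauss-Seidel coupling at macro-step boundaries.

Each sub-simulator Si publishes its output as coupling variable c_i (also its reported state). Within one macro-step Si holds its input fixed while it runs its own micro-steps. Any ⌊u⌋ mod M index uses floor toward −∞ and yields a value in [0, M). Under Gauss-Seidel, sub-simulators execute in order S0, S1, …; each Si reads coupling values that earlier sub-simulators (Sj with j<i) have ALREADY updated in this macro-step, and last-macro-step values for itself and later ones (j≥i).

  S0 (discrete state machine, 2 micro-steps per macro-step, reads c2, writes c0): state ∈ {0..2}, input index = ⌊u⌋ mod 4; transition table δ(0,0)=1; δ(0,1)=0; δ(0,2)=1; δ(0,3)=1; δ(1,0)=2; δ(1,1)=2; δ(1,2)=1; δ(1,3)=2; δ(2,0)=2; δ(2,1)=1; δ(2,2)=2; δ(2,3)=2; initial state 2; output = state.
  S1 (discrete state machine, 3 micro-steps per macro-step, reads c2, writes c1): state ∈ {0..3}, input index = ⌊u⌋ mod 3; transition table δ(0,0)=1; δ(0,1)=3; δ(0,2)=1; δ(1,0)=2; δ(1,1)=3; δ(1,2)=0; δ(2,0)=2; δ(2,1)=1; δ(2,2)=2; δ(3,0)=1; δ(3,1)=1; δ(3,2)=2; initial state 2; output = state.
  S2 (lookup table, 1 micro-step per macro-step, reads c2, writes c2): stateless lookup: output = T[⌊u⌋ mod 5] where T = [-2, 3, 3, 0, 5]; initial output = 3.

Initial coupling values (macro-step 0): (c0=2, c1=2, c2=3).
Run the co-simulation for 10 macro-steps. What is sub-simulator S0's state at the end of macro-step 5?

S0 state at macro-step 5 = 2

macro 1: S0 reads c2=3 → after 2×micro: 2; S1 reads c2=3 → after 3×micro: 2; S2 reads c2=3 → after 1×micro: 0 ⇒ (c0=2, c1=2, c2=0)
macro 2: S0 reads c2=0 → after 2×micro: 2; S1 reads c2=0 → after 3×micro: 2; S2 reads c2=0 → after 1×micro: -2 ⇒ (c0=2, c1=2, c2=-2)
macro 3: S0 reads c2=-2 → after 2×micro: 2; S1 reads c2=-2 → after 3×micro: 1; S2 reads c2=-2 → after 1×micro: 0 ⇒ (c0=2, c1=1, c2=0)
macro 4: S0 reads c2=0 → after 2×micro: 2; S1 reads c2=0 → after 3×micro: 2; S2 reads c2=0 → after 1×micro: -2 ⇒ (c0=2, c1=2, c2=-2)
macro 5: S0 reads c2=-2 → after 2×micro: 2; S1 reads c2=-2 → after 3×micro: 1; S2 reads c2=-2 → after 1×micro: 0 ⇒ (c0=2, c1=1, c2=0)
macro 6: S0 reads c2=0 → after 2×micro: 2; S1 reads c2=0 → after 3×micro: 2; S2 reads c2=0 → after 1×micro: -2 ⇒ (c0=2, c1=2, c2=-2)
macro 7: S0 reads c2=-2 → after 2×micro: 2; S1 reads c2=-2 → after 3×micro: 1; S2 reads c2=-2 → after 1×micro: 0 ⇒ (c0=2, c1=1, c2=0)
macro 8: S0 reads c2=0 → after 2×micro: 2; S1 reads c2=0 → after 3×micro: 2; S2 reads c2=0 → after 1×micro: -2 ⇒ (c0=2, c1=2, c2=-2)
macro 9: S0 reads c2=-2 → after 2×micro: 2; S1 reads c2=-2 → after 3×micro: 1; S2 reads c2=-2 → after 1×micro: 0 ⇒ (c0=2, c1=1, c2=0)
macro 10: S0 reads c2=0 → after 2×micro: 2; S1 reads c2=0 → after 3×micro: 2; S2 reads c2=0 → after 1×micro: -2 ⇒ (c0=2, c1=2, c2=-2)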